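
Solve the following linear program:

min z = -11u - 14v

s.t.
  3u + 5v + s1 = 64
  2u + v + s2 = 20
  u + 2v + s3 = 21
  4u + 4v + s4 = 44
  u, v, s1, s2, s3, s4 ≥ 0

Evaluate the objective at each vertex of the feasible region:
  z(0, 0) = 0
  z(10, 0) = -110
  z(9, 2) = -127
  z(1, 10) = -151  ←
  z(0, 10.5) = -147
The minimum is at u = 1, v = 10.

u = 1, v = 10, z = -151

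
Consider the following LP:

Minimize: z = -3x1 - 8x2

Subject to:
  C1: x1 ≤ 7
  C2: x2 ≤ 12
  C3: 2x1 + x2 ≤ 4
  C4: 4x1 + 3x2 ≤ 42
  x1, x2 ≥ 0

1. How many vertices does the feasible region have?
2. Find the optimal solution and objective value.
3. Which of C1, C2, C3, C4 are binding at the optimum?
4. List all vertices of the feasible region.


1. 3
2. x1 = 0, x2 = 4, z = -32
3. C3
4. (0, 0), (2, 0), (0, 4)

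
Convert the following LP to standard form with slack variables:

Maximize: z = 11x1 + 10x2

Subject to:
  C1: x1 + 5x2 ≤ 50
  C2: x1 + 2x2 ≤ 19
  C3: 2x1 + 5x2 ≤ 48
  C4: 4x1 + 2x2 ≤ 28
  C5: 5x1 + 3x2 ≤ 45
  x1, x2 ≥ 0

max z = 11x1 + 10x2

s.t.
  x1 + 5x2 + s1 = 50
  x1 + 2x2 + s2 = 19
  2x1 + 5x2 + s3 = 48
  4x1 + 2x2 + s4 = 28
  5x1 + 3x2 + s5 = 45
  x1, x2, s1, s2, s3, s4, s5 ≥ 0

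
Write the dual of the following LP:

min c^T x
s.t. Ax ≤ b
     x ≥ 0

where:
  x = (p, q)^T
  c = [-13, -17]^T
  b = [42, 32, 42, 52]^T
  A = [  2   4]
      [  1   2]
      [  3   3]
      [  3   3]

Primal min cᵀx s.t. Ax ≤ b, x ≥ 0  →  Dual max −bᵀy s.t. Aᵀy ≥ −c, y ≥ 0.

Maximize: z = -42y1 - 32y2 - 42y3 - 52y4

Subject to:
  2y1 + y2 + 3y3 + 3y4 ≥ 13
  4y1 + 2y2 + 3y3 + 3y4 ≥ 17
  y1, y2, y3, y4 ≥ 0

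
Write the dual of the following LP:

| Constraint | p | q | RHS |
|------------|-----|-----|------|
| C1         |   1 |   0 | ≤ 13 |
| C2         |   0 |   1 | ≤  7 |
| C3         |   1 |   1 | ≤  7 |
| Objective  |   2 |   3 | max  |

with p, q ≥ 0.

Primal max cᵀx s.t. Ax ≤ b, x ≥ 0  →  Dual min bᵀy s.t. Aᵀy ≥ c, y ≥ 0.

Minimize: z = 13y1 + 7y2 + 7y3

Subject to:
  y1 + y3 ≥ 2
  y2 + y3 ≥ 3
  y1, y2, y3 ≥ 0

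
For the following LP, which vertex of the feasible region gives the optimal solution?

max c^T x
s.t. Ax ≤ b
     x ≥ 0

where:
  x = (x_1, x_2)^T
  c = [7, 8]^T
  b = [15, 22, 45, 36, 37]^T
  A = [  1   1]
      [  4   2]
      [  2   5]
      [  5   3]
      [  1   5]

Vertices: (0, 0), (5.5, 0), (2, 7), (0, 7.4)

Evaluate the objective at each vertex of the feasible region:
  z(0, 0) = 0
  z(5.5, 0) = 38.5
  z(2, 7) = 70  ←
  z(0, 7.4) = 59.2
The maximum is at x_1 = 2, x_2 = 7.

(2, 7)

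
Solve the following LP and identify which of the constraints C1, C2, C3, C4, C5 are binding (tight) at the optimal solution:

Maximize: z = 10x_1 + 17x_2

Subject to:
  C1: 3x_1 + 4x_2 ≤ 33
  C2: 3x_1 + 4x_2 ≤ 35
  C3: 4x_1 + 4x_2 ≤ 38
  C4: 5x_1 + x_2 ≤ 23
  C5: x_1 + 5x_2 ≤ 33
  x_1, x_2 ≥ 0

At x_1 = 3, x_2 = 6, compute slack b - a·x for each constraint:
  C1: 33 − 33 = 0  (binding)
  C2: 35 − 33 = 2  (slack)
  C3: 38 − 36 = 2  (slack)
  C4: 23 − 21 = 2  (slack)
  C5: 33 − 33 = 0  (binding)

Optimal: x_1 = 3, x_2 = 6
Binding: C1, C5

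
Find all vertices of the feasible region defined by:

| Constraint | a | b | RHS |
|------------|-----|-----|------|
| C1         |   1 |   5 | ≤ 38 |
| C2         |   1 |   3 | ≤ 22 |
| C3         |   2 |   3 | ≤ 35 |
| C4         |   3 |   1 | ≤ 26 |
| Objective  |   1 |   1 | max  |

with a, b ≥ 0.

(0, 0), (8.667, 0), (7, 5), (0, 7.333)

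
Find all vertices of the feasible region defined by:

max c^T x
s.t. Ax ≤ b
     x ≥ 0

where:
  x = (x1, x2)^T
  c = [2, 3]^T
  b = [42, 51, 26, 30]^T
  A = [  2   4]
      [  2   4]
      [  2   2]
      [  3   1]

(0, 0), (10, 0), (8.5, 4.5), (5, 8), (0, 10.5)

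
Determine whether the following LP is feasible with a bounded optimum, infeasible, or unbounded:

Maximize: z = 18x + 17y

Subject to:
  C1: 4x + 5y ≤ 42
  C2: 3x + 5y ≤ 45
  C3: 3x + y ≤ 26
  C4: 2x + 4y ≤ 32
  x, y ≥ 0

Feasible with a bounded optimal solution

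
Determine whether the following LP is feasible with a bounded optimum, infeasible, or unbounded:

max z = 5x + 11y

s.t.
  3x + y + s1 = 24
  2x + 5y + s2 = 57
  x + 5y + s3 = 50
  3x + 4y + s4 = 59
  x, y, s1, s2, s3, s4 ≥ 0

Feasible with a bounded optimal solution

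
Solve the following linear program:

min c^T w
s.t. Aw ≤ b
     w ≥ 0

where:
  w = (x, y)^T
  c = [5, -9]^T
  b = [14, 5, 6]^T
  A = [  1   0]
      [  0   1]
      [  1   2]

Evaluate the objective at each vertex of the feasible region:
  z(0, 0) = 0
  z(6, 0) = 30
  z(0, 3) = -27  ←
The minimum is at x = 0, y = 3.

x = 0, y = 3, z = -27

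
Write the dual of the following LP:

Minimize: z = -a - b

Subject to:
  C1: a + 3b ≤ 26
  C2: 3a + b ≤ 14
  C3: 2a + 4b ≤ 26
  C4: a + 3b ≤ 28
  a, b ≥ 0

Primal min cᵀx s.t. Ax ≤ b, x ≥ 0  →  Dual max −bᵀy s.t. Aᵀy ≥ −c, y ≥ 0.

Maximize: z = -26y1 - 14y2 - 26y3 - 28y4

Subject to:
  y1 + 3y2 + 2y3 + y4 ≥ 1
  3y1 + y2 + 4y3 + 3y4 ≥ 1
  y1, y2, y3, y4 ≥ 0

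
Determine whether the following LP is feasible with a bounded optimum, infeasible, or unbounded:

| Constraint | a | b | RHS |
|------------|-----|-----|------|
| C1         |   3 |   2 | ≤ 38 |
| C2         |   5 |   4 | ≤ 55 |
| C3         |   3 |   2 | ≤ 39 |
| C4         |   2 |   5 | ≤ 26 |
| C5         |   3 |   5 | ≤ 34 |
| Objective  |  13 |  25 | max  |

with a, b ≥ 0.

Feasible with a bounded optimal solution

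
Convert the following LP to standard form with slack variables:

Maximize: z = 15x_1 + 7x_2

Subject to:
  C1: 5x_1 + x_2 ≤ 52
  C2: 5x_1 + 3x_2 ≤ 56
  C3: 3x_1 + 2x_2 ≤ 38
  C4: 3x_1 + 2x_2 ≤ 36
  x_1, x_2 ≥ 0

max z = 15x_1 + 7x_2

s.t.
  5x_1 + x_2 + s1 = 52
  5x_1 + 3x_2 + s2 = 56
  3x_1 + 2x_2 + s3 = 38
  3x_1 + 2x_2 + s4 = 36
  x_1, x_2, s1, s2, s3, s4 ≥ 0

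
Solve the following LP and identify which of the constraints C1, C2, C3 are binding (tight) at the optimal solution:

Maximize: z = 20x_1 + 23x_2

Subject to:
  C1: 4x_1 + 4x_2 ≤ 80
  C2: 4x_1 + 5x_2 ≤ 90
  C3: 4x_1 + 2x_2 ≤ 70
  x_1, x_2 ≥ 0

At x_1 = 10, x_2 = 10, compute slack b - a·x for each constraint:
  C1: 80 − 80 = 0  (binding)
  C2: 90 − 90 = 0  (binding)
  C3: 70 − 60 = 10  (slack)

Optimal: x_1 = 10, x_2 = 10
Binding: C1, C2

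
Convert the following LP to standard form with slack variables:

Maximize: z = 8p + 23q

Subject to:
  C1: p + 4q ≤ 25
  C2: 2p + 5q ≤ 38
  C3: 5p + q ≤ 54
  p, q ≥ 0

max z = 8p + 23q

s.t.
  p + 4q + s1 = 25
  2p + 5q + s2 = 38
  5p + q + s3 = 54
  p, q, s1, s2, s3 ≥ 0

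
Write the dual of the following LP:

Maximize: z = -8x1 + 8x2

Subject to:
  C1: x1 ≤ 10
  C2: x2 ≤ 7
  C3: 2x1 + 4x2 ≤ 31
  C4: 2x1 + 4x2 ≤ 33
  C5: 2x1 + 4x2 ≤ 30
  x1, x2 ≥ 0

Primal max cᵀx s.t. Ax ≤ b, x ≥ 0  →  Dual min bᵀy s.t. Aᵀy ≥ c, y ≥ 0.

Minimize: z = 10y1 + 7y2 + 31y3 + 33y4 + 30y5

Subject to:
  y1 + 2y3 + 2y4 + 2y5 ≥ -8
  y2 + 4y3 + 4y4 + 4y5 ≥ 8
  y1, y2, y3, y4, y5 ≥ 0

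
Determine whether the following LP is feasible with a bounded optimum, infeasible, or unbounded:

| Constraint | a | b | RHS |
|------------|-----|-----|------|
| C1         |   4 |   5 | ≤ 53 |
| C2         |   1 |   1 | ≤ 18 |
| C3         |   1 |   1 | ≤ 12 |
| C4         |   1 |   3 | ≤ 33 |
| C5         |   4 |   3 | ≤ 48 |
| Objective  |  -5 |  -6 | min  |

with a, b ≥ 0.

Feasible with a bounded optimal solution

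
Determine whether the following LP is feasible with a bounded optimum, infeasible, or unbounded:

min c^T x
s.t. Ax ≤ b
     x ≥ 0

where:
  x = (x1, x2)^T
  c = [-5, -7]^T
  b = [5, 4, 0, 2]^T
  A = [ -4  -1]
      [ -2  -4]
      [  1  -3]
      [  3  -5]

Unbounded (objective can decrease without bound)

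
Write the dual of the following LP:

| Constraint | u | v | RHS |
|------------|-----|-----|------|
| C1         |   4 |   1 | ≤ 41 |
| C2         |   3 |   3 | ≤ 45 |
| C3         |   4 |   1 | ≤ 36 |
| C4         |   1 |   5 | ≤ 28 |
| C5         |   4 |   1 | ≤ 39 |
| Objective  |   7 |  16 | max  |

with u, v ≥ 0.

Primal max cᵀx s.t. Ax ≤ b, x ≥ 0  →  Dual min bᵀy s.t. Aᵀy ≥ c, y ≥ 0.

Minimize: z = 41y1 + 45y2 + 36y3 + 28y4 + 39y5

Subject to:
  4y1 + 3y2 + 4y3 + y4 + 4y5 ≥ 7
  y1 + 3y2 + y3 + 5y4 + y5 ≥ 16
  y1, y2, y3, y4, y5 ≥ 0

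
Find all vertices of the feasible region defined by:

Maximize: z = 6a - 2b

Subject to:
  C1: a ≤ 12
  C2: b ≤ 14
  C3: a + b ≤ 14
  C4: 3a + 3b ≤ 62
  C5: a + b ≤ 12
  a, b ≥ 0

(0, 0), (12, 0), (0, 12)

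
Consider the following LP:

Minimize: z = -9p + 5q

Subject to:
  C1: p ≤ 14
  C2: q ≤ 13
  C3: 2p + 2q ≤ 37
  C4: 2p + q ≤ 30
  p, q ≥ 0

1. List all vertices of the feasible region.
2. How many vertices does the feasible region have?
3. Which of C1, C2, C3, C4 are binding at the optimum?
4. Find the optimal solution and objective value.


1. (0, 0), (14, 0), (14, 2), (11.5, 7), (5.5, 13), (0, 13)
2. 6
3. C1
4. p = 14, q = 0, z = -126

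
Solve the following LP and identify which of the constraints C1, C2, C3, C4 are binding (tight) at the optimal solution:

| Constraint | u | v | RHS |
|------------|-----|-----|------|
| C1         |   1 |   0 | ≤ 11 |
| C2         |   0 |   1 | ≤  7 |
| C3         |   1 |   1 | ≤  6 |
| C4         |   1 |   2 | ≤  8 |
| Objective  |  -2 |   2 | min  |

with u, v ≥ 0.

At u = 6, v = 0, compute slack b - a·x for each constraint:
  C1: 11 − 6 = 5  (slack)
  C2: 7 − 0 = 7  (slack)
  C3: 6 − 6 = 0  (binding)
  C4: 8 − 6 = 2  (slack)

Optimal: u = 6, v = 0
Binding: C3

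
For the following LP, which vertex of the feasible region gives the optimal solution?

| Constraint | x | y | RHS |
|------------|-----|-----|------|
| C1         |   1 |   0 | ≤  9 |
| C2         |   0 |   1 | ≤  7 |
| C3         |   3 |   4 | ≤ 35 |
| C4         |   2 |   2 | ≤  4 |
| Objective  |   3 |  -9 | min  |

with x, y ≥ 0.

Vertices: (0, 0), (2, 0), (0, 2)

Evaluate the objective at each vertex of the feasible region:
  z(0, 0) = 0
  z(2, 0) = 6
  z(0, 2) = -18  ←
The minimum is at x = 0, y = 2.

(0, 2)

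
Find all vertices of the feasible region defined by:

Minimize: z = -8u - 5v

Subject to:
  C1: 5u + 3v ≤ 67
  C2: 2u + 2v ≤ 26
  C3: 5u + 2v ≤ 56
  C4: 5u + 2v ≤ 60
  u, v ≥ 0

(0, 0), (11.2, 0), (10, 3), (0, 13)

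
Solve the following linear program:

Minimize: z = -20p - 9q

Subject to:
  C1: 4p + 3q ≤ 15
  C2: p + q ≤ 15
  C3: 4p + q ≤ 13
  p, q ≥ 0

Evaluate the objective at each vertex of the feasible region:
  z(0, 0) = 0
  z(3.25, 0) = -65
  z(3, 1) = -69  ←
  z(0, 5) = -45
The minimum is at p = 3, q = 1.

p = 3, q = 1, z = -69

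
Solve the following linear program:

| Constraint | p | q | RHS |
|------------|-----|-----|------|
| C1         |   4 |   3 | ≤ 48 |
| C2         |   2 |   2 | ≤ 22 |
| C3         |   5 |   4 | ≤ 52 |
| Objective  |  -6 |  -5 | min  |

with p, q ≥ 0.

Evaluate the objective at each vertex of the feasible region:
  z(0, 0) = 0
  z(10.4, 0) = -62.4
  z(8, 3) = -63  ←
  z(0, 11) = -55
The minimum is at p = 8, q = 3.

p = 8, q = 3, z = -63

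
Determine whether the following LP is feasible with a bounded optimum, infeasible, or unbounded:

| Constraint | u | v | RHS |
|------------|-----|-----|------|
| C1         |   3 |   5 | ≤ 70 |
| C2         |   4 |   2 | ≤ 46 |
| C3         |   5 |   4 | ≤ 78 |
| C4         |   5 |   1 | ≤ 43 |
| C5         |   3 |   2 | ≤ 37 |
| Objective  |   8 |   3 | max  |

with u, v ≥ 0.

Feasible with a bounded optimal solution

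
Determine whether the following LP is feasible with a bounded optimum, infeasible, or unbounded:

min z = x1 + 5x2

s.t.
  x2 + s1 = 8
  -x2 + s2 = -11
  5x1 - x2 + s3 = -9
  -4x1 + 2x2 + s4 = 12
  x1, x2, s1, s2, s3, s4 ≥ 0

Infeasible (no feasible solution exists)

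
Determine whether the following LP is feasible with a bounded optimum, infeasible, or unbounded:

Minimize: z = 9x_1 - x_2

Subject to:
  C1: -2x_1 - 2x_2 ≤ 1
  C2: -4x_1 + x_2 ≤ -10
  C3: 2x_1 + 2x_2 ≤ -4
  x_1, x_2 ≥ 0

Infeasible (no feasible solution exists)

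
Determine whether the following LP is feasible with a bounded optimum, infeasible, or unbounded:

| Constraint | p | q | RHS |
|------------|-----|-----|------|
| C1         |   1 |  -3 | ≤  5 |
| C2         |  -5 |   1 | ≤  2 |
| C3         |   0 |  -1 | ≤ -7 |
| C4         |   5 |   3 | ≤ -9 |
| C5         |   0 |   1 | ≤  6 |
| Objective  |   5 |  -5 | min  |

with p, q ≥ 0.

Infeasible (no feasible solution exists)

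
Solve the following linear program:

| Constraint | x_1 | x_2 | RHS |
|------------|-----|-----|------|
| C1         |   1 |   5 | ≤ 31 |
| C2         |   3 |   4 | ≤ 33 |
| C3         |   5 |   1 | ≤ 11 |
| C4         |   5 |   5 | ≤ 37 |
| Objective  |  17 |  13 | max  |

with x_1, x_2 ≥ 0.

Evaluate the objective at each vertex of the feasible region:
  z(0, 0) = 0
  z(2.2, 0) = 37.4
  z(1, 6) = 95  ←
  z(0, 6.2) = 80.6
The maximum is at x_1 = 1, x_2 = 6.

x_1 = 1, x_2 = 6, z = 95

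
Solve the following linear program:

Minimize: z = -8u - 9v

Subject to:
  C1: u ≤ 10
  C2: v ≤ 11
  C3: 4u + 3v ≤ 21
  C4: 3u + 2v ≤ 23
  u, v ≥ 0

Evaluate the objective at each vertex of the feasible region:
  z(0, 0) = 0
  z(5.25, 0) = -42
  z(0, 7) = -63  ←
The minimum is at u = 0, v = 7.

u = 0, v = 7, z = -63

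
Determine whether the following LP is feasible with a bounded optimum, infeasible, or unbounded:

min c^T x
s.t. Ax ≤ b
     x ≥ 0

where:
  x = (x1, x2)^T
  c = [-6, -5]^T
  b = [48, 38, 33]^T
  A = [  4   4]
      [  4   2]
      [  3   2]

Feasible with a bounded optimal solution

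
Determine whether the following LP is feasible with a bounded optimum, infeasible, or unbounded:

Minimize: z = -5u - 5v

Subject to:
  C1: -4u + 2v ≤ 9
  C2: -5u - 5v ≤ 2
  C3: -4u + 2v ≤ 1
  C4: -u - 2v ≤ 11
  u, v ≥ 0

Unbounded (objective can decrease without bound)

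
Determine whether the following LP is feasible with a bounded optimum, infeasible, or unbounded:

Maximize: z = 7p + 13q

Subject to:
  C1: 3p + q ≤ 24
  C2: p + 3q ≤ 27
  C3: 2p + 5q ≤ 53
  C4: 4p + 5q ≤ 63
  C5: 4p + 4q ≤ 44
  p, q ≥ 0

Feasible with a bounded optimal solution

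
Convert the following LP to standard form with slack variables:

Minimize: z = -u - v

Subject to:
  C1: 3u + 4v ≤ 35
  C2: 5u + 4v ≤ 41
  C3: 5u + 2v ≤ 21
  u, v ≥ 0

min z = -u - v

s.t.
  3u + 4v + s1 = 35
  5u + 4v + s2 = 41
  5u + 2v + s3 = 21
  u, v, s1, s2, s3 ≥ 0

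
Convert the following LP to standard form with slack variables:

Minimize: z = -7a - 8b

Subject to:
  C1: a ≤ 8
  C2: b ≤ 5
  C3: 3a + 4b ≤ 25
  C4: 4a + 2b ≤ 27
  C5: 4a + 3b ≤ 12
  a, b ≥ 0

min z = -7a - 8b

s.t.
  a + s1 = 8
  b + s2 = 5
  3a + 4b + s3 = 25
  4a + 2b + s4 = 27
  4a + 3b + s5 = 12
  a, b, s1, s2, s3, s4, s5 ≥ 0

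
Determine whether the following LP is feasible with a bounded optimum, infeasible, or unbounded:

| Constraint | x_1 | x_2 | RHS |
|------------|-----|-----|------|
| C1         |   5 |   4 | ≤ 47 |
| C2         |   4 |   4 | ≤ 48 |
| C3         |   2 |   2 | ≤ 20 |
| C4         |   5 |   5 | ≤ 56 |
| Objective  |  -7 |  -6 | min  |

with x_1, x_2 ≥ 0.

Feasible with a bounded optimal solution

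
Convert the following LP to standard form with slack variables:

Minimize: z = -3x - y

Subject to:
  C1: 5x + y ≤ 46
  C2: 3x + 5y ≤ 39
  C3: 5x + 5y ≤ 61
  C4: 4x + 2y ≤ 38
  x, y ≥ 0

min z = -3x - y

s.t.
  5x + y + s1 = 46
  3x + 5y + s2 = 39
  5x + 5y + s3 = 61
  4x + 2y + s4 = 38
  x, y, s1, s2, s3, s4 ≥ 0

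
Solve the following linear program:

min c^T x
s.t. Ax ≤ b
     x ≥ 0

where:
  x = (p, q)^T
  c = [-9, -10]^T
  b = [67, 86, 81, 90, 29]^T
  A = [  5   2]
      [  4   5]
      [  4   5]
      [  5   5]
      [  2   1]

Evaluate the objective at each vertex of the feasible region:
  z(0, 0) = 0
  z(13.4, 0) = -120.6
  z(10.33, 7.667) = -169.7
  z(9, 9) = -171  ←
  z(0, 16.2) = -162
The minimum is at p = 9, q = 9.

p = 9, q = 9, z = -171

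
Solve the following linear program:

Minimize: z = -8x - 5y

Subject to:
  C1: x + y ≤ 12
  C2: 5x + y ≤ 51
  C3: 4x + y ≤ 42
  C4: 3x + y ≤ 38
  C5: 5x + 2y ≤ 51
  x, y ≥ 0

Evaluate the objective at each vertex of the feasible region:
  z(0, 0) = 0
  z(10.2, 0) = -81.6
  z(9, 3) = -87  ←
  z(0, 12) = -60
The minimum is at x = 9, y = 3.

x = 9, y = 3, z = -87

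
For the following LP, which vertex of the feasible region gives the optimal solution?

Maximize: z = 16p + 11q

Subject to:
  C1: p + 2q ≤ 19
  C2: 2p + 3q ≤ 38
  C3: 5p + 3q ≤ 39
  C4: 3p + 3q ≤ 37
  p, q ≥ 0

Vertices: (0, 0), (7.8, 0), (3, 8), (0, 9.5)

Evaluate the objective at each vertex of the feasible region:
  z(0, 0) = 0
  z(7.8, 0) = 124.8
  z(3, 8) = 136  ←
  z(0, 9.5) = 104.5
The maximum is at p = 3, q = 8.

(3, 8)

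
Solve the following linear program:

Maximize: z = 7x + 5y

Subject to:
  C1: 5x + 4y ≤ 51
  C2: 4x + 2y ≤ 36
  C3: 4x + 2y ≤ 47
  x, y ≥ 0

Evaluate the objective at each vertex of the feasible region:
  z(0, 0) = 0
  z(9, 0) = 63
  z(7, 4) = 69  ←
  z(0, 12.75) = 63.75
The maximum is at x = 7, y = 4.

x = 7, y = 4, z = 69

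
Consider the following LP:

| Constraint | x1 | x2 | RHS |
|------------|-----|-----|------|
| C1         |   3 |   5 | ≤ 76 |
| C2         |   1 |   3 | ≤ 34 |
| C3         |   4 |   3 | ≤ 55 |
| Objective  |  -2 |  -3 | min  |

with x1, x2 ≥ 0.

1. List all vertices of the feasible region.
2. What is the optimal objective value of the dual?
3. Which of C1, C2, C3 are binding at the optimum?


1. (0, 0), (13.75, 0), (7, 9), (0, 11.33)
2. -41
3. C2, C3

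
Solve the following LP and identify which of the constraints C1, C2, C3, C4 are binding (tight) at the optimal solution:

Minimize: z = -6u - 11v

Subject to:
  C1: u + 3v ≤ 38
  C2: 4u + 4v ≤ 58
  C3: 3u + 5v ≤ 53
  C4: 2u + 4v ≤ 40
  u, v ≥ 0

At u = 6, v = 7, compute slack b - a·x for each constraint:
  C1: 38 − 27 = 11  (slack)
  C2: 58 − 52 = 6  (slack)
  C3: 53 − 53 = 0  (binding)
  C4: 40 − 40 = 0  (binding)

Optimal: u = 6, v = 7
Binding: C3, C4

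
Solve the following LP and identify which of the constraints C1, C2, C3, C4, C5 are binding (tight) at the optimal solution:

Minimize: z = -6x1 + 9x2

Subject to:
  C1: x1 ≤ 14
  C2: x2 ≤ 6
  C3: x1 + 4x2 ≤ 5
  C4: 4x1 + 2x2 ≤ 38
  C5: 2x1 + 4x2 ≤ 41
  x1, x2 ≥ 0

At x1 = 5, x2 = 0, compute slack b - a·x for each constraint:
  C1: 14 − 5 = 9  (slack)
  C2: 6 − 0 = 6  (slack)
  C3: 5 − 5 = 0  (binding)
  C4: 38 − 20 = 18  (slack)
  C5: 41 − 10 = 31  (slack)

Optimal: x1 = 5, x2 = 0
Binding: C3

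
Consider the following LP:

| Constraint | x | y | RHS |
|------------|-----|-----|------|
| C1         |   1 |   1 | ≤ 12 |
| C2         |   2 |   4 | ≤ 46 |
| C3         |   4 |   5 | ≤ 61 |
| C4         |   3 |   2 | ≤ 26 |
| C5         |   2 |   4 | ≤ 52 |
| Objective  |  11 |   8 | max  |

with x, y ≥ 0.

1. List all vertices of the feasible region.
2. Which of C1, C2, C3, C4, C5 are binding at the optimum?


1. (0, 0), (8.667, 0), (2, 10), (1, 11), (0, 11.5)
2. C1, C4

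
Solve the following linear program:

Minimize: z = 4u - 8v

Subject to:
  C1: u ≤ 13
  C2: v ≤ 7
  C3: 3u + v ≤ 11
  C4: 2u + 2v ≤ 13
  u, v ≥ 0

Evaluate the objective at each vertex of the feasible region:
  z(0, 0) = 0
  z(3.667, 0) = 14.67
  z(2.25, 4.25) = -25
  z(0, 6.5) = -52  ←
The minimum is at u = 0, v = 6.5.

u = 0, v = 6.5, z = -52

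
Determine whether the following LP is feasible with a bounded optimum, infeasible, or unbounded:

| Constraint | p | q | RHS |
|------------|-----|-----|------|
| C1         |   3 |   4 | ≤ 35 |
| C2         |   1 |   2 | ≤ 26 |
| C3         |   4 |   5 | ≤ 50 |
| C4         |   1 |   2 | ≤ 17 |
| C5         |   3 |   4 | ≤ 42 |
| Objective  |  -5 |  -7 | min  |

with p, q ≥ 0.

Feasible with a bounded optimal solution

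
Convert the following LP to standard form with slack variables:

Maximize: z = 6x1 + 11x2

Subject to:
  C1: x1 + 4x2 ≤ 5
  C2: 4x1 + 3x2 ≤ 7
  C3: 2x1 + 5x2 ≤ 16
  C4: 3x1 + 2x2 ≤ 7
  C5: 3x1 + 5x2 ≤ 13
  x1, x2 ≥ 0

max z = 6x1 + 11x2

s.t.
  x1 + 4x2 + s1 = 5
  4x1 + 3x2 + s2 = 7
  2x1 + 5x2 + s3 = 16
  3x1 + 2x2 + s4 = 7
  3x1 + 5x2 + s5 = 13
  x1, x2, s1, s2, s3, s4, s5 ≥ 0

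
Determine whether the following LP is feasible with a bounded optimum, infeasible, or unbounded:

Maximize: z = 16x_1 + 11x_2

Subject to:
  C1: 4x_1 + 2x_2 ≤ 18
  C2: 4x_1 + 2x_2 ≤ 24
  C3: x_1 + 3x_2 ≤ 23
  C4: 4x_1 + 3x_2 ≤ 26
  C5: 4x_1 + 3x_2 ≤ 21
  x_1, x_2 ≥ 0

Feasible with a bounded optimal solution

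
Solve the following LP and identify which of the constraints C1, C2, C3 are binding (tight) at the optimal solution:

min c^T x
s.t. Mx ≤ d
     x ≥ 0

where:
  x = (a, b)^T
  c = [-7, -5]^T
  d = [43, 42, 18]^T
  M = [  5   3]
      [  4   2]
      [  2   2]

At a = 8, b = 1, compute slack b - a·x for each constraint:
  C1: 43 − 43 = 0  (binding)
  C2: 42 − 34 = 8  (slack)
  C3: 18 − 18 = 0  (binding)

Optimal: a = 8, b = 1
Binding: C1, C3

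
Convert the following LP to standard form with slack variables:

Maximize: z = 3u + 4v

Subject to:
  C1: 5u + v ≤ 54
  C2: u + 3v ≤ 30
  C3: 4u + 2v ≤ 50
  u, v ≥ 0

max z = 3u + 4v

s.t.
  5u + v + s1 = 54
  u + 3v + s2 = 30
  4u + 2v + s3 = 50
  u, v, s1, s2, s3 ≥ 0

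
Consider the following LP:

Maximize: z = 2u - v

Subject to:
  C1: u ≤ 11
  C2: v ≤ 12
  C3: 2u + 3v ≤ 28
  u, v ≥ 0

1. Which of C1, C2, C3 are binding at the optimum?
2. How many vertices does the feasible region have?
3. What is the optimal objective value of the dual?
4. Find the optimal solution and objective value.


1. C1
2. 4
3. 22
4. u = 11, v = 0, z = 22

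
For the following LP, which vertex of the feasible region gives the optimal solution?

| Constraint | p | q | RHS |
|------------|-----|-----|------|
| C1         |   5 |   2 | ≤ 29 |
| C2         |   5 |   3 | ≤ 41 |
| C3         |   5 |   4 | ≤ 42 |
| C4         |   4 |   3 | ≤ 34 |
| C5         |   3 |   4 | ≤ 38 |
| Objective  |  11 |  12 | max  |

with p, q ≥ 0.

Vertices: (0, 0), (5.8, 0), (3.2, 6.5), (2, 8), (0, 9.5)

Evaluate the objective at each vertex of the feasible region:
  z(0, 0) = 0
  z(5.8, 0) = 63.8
  z(3.2, 6.5) = 113.2
  z(2, 8) = 118  ←
  z(0, 9.5) = 114
The maximum is at p = 2, q = 8.

(2, 8)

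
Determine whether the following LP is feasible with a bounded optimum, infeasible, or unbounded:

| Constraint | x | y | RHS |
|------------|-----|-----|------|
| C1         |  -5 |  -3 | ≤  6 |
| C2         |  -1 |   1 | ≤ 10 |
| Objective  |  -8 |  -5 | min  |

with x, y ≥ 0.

Unbounded (objective can decrease without bound)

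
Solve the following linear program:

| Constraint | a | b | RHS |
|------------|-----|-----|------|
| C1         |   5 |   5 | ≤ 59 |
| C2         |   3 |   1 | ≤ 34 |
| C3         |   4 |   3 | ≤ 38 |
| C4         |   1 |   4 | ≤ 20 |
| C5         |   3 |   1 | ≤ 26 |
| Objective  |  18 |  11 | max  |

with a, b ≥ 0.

Evaluate the objective at each vertex of the feasible region:
  z(0, 0) = 0
  z(8.667, 0) = 156
  z(8, 2) = 166  ←
  z(7.077, 3.231) = 162.9
  z(0, 5) = 55
The maximum is at a = 8, b = 2.

a = 8, b = 2, z = 166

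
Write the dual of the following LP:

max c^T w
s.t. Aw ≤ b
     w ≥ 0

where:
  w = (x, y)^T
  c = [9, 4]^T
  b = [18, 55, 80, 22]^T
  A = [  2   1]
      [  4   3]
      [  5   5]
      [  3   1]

Primal max cᵀx s.t. Ax ≤ b, x ≥ 0  →  Dual min bᵀy s.t. Aᵀy ≥ c, y ≥ 0.

Minimize: z = 18y1 + 55y2 + 80y3 + 22y4

Subject to:
  2y1 + 4y2 + 5y3 + 3y4 ≥ 9
  y1 + 3y2 + 5y3 + y4 ≥ 4
  y1, y2, y3, y4 ≥ 0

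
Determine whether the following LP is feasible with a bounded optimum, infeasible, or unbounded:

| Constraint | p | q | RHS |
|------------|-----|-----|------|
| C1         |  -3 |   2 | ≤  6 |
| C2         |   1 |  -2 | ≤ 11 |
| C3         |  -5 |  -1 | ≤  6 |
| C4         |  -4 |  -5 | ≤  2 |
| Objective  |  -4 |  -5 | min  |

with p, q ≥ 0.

Unbounded (objective can decrease without bound)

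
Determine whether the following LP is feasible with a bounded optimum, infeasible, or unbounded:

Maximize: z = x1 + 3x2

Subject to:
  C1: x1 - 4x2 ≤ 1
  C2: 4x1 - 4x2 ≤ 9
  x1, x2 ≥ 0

Unbounded (objective can increase without bound)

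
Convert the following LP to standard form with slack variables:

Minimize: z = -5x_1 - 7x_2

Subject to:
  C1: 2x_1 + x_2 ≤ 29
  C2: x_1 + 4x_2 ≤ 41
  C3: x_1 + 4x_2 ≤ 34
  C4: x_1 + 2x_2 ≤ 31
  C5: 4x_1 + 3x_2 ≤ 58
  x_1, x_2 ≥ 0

min z = -5x_1 - 7x_2

s.t.
  2x_1 + x_2 + s1 = 29
  x_1 + 4x_2 + s2 = 41
  x_1 + 4x_2 + s3 = 34
  x_1 + 2x_2 + s4 = 31
  4x_1 + 3x_2 + s5 = 58
  x_1, x_2, s1, s2, s3, s4, s5 ≥ 0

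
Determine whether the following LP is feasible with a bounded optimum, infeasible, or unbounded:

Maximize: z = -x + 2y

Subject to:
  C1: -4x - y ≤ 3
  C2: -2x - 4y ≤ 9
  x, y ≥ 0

Unbounded (objective can increase without bound)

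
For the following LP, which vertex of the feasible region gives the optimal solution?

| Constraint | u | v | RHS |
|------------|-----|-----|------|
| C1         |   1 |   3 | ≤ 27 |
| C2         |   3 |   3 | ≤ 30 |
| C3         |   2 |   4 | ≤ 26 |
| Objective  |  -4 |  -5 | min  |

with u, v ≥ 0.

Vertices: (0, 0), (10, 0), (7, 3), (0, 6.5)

Evaluate the objective at each vertex of the feasible region:
  z(0, 0) = 0
  z(10, 0) = -40
  z(7, 3) = -43  ←
  z(0, 6.5) = -32.5
The minimum is at u = 7, v = 3.

(7, 3)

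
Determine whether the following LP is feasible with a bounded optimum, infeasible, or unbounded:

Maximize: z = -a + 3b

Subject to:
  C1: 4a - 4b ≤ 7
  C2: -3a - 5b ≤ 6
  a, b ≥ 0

Unbounded (objective can increase without bound)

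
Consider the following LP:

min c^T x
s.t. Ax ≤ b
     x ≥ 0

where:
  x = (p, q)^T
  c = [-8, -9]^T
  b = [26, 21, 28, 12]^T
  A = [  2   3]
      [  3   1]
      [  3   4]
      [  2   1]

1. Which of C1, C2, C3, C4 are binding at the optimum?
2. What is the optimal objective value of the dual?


1. C3, C4
2. -68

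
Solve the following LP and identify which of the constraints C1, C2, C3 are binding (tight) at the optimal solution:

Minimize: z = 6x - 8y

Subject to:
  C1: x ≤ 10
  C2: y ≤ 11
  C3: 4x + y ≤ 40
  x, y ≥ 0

At x = 0, y = 11, compute slack b - a·x for each constraint:
  C1: 10 − 0 = 10  (slack)
  C2: 11 − 11 = 0  (binding)
  C3: 40 − 11 = 29  (slack)

Optimal: x = 0, y = 11
Binding: C2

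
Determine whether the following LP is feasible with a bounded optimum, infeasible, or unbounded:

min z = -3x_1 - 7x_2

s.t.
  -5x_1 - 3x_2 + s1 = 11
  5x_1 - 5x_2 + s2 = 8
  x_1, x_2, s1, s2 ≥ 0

Unbounded (objective can decrease without bound)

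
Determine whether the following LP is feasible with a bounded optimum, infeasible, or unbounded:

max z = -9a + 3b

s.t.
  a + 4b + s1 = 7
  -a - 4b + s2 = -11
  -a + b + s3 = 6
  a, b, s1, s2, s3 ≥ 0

Infeasible (no feasible solution exists)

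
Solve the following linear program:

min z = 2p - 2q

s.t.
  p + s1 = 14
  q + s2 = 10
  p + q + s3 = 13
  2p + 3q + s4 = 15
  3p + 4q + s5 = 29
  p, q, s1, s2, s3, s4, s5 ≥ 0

Evaluate the objective at each vertex of the feasible region:
  z(0, 0) = 0
  z(7.5, 0) = 15
  z(0, 5) = -10  ←
The minimum is at p = 0, q = 5.

p = 0, q = 5, z = -10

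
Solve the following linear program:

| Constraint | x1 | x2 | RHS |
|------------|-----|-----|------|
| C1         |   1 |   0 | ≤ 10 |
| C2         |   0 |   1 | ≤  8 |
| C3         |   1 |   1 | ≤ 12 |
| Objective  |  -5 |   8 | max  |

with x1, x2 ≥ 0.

Evaluate the objective at each vertex of the feasible region:
  z(0, 0) = 0
  z(10, 0) = -50
  z(10, 2) = -34
  z(4, 8) = 44
  z(0, 8) = 64  ←
The maximum is at x1 = 0, x2 = 8.

x1 = 0, x2 = 8, z = 64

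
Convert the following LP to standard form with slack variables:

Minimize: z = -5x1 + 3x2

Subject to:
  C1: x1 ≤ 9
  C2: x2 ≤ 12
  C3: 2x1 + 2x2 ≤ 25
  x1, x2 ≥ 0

min z = -5x1 + 3x2

s.t.
  x1 + s1 = 9
  x2 + s2 = 12
  2x1 + 2x2 + s3 = 25
  x1, x2, s1, s2, s3 ≥ 0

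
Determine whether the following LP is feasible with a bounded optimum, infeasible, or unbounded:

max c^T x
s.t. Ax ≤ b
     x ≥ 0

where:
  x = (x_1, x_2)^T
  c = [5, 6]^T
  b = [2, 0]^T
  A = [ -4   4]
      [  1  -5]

Unbounded (objective can increase without bound)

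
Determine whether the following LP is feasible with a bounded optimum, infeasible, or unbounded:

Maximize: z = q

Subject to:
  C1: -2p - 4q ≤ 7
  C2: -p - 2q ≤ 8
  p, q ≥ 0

Unbounded (objective can increase without bound)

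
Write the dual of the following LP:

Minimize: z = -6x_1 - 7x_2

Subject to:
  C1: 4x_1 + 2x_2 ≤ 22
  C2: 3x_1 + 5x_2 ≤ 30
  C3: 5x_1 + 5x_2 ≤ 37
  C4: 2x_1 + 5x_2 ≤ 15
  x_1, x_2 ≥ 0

Primal min cᵀx s.t. Ax ≤ b, x ≥ 0  →  Dual max −bᵀy s.t. Aᵀy ≥ −c, y ≥ 0.

Maximize: z = -22y1 - 30y2 - 37y3 - 15y4

Subject to:
  4y1 + 3y2 + 5y3 + 2y4 ≥ 6
  2y1 + 5y2 + 5y3 + 5y4 ≥ 7
  y1, y2, y3, y4 ≥ 0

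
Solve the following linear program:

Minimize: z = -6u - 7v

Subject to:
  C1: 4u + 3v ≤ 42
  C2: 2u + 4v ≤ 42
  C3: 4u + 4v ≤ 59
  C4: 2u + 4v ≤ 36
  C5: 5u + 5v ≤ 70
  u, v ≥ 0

Evaluate the objective at each vertex of the feasible region:
  z(0, 0) = 0
  z(10.5, 0) = -63
  z(6, 6) = -78  ←
  z(0, 9) = -63
The minimum is at u = 6, v = 6.

u = 6, v = 6, z = -78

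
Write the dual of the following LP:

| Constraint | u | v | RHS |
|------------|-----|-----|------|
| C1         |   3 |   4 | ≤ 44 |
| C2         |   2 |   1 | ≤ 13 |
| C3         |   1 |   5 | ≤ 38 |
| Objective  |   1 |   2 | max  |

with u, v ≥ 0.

Primal max cᵀx s.t. Ax ≤ b, x ≥ 0  →  Dual min bᵀy s.t. Aᵀy ≥ c, y ≥ 0.

Minimize: z = 44y1 + 13y2 + 38y3

Subject to:
  3y1 + 2y2 + y3 ≥ 1
  4y1 + y2 + 5y3 ≥ 2
  y1, y2, y3 ≥ 0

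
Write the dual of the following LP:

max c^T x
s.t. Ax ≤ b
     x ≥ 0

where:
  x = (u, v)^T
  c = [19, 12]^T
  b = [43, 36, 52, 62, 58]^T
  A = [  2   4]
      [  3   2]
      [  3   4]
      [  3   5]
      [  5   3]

Primal max cᵀx s.t. Ax ≤ b, x ≥ 0  →  Dual min bᵀy s.t. Aᵀy ≥ c, y ≥ 0.

Minimize: z = 43y1 + 36y2 + 52y3 + 62y4 + 58y5

Subject to:
  2y1 + 3y2 + 3y3 + 3y4 + 5y5 ≥ 19
  4y1 + 2y2 + 4y3 + 5y4 + 3y5 ≥ 12
  y1, y2, y3, y4, y5 ≥ 0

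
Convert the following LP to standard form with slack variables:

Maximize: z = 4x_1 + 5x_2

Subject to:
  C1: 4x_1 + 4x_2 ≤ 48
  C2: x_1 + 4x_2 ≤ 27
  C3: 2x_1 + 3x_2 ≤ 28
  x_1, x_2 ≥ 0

max z = 4x_1 + 5x_2

s.t.
  4x_1 + 4x_2 + s1 = 48
  x_1 + 4x_2 + s2 = 27
  2x_1 + 3x_2 + s3 = 28
  x_1, x_2, s1, s2, s3 ≥ 0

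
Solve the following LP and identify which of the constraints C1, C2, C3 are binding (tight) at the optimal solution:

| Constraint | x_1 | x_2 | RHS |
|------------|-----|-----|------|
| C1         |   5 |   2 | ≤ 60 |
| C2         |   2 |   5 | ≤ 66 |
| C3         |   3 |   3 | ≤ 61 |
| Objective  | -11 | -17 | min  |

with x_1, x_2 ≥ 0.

At x_1 = 8, x_2 = 10, compute slack b - a·x for each constraint:
  C1: 60 − 60 = 0  (binding)
  C2: 66 − 66 = 0  (binding)
  C3: 61 − 54 = 7  (slack)

Optimal: x_1 = 8, x_2 = 10
Binding: C1, C2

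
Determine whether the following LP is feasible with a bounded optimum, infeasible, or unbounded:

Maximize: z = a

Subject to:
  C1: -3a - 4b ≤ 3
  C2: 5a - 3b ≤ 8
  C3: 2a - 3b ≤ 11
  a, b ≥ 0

Unbounded (objective can increase without bound)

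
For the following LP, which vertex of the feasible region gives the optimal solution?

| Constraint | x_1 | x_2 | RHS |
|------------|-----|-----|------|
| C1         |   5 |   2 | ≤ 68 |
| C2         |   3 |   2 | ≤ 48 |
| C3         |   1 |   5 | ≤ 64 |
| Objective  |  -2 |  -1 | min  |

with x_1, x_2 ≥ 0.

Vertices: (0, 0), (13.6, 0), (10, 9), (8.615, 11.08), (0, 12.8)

Evaluate the objective at each vertex of the feasible region:
  z(0, 0) = 0
  z(13.6, 0) = -27.2
  z(10, 9) = -29  ←
  z(8.615, 11.08) = -28.31
  z(0, 12.8) = -12.8
The minimum is at x_1 = 10, x_2 = 9.

(10, 9)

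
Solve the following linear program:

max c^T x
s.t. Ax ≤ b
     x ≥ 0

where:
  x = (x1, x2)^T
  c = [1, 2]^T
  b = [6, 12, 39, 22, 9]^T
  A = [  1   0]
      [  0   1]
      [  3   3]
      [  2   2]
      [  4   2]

Evaluate the objective at each vertex of the feasible region:
  z(0, 0) = 0
  z(2.25, 0) = 2.25
  z(0, 4.5) = 9  ←
The maximum is at x1 = 0, x2 = 4.5.

x1 = 0, x2 = 4.5, z = 9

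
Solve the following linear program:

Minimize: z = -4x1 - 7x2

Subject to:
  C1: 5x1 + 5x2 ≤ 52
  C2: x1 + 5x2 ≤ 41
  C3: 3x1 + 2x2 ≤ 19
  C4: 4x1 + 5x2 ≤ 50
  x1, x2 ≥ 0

Evaluate the objective at each vertex of the feasible region:
  z(0, 0) = 0
  z(6.333, 0) = -25.33
  z(1, 8) = -60  ←
  z(0, 8.2) = -57.4
The minimum is at x1 = 1, x2 = 8.

x1 = 1, x2 = 8, z = -60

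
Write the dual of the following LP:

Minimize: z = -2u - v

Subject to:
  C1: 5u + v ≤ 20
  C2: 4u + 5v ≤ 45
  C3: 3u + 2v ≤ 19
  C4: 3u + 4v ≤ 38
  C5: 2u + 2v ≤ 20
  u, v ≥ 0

Primal min cᵀx s.t. Ax ≤ b, x ≥ 0  →  Dual max −bᵀy s.t. Aᵀy ≥ −c, y ≥ 0.

Maximize: z = -20y1 - 45y2 - 19y3 - 38y4 - 20y5

Subject to:
  5y1 + 4y2 + 3y3 + 3y4 + 2y5 ≥ 2
  y1 + 5y2 + 2y3 + 4y4 + 2y5 ≥ 1
  y1, y2, y3, y4, y5 ≥ 0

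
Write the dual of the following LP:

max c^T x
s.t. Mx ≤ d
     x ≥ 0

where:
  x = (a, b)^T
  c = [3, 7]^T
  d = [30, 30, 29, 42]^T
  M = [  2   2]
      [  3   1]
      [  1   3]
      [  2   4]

Primal max cᵀx s.t. Ax ≤ b, x ≥ 0  →  Dual min bᵀy s.t. Aᵀy ≥ c, y ≥ 0.

Minimize: z = 30y1 + 30y2 + 29y3 + 42y4

Subject to:
  2y1 + 3y2 + y3 + 2y4 ≥ 3
  2y1 + y2 + 3y3 + 4y4 ≥ 7
  y1, y2, y3, y4 ≥ 0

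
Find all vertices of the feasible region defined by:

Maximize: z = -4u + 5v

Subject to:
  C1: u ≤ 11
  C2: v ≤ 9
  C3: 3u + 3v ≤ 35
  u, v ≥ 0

(0, 0), (11, 0), (11, 0.6667), (2.667, 9), (0, 9)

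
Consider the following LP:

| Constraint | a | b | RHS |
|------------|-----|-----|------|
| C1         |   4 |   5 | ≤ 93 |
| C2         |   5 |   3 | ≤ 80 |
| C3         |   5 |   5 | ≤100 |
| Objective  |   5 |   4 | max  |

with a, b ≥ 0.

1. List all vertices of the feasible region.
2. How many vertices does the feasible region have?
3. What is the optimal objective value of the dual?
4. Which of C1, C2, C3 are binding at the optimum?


1. (0, 0), (16, 0), (10, 10), (7, 13), (0, 18.6)
2. 5
3. 90
4. C2, C3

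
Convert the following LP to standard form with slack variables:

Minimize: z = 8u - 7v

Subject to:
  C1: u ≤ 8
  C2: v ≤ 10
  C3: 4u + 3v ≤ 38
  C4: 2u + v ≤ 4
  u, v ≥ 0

min z = 8u - 7v

s.t.
  u + s1 = 8
  v + s2 = 10
  4u + 3v + s3 = 38
  2u + v + s4 = 4
  u, v, s1, s2, s3, s4 ≥ 0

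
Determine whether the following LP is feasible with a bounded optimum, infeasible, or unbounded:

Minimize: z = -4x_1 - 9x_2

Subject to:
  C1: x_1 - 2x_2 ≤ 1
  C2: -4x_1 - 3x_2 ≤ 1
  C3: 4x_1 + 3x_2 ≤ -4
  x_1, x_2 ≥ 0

Infeasible (no feasible solution exists)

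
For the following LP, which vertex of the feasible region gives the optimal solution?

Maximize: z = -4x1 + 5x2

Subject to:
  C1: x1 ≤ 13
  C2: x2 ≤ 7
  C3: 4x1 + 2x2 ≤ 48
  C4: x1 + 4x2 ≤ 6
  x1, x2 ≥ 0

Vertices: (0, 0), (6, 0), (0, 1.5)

Evaluate the objective at each vertex of the feasible region:
  z(0, 0) = 0
  z(6, 0) = -24
  z(0, 1.5) = 7.5  ←
The maximum is at x1 = 0, x2 = 1.5.

(0, 1.5)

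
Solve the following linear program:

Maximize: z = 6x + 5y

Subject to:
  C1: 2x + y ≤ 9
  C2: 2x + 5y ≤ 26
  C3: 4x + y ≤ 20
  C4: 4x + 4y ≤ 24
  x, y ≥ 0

Evaluate the objective at each vertex of the feasible region:
  z(0, 0) = 0
  z(4.5, 0) = 27
  z(3, 3) = 33  ←
  z(1.333, 4.667) = 31.33
  z(0, 5.2) = 26
The maximum is at x = 3, y = 3.

x = 3, y = 3, z = 33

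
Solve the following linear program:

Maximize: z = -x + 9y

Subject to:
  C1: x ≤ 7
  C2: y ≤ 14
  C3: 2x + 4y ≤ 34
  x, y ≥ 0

Evaluate the objective at each vertex of the feasible region:
  z(0, 0) = 0
  z(7, 0) = -7
  z(7, 5) = 38
  z(0, 8.5) = 76.5  ←
The maximum is at x = 0, y = 8.5.

x = 0, y = 8.5, z = 76.5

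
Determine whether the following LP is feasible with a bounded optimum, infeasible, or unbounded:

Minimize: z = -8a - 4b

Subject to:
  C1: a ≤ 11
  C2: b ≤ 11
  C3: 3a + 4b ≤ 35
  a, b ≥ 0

Feasible with a bounded optimal solution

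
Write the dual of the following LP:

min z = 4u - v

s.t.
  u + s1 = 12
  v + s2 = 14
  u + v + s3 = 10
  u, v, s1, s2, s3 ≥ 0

Primal min cᵀx s.t. Ax ≤ b, x ≥ 0  →  Dual max −bᵀy s.t. Aᵀy ≥ −c, y ≥ 0.

Maximize: z = -12y1 - 14y2 - 10y3

Subject to:
  y1 + y3 ≥ -4
  y2 + y3 ≥ 1
  y1, y2, y3 ≥ 0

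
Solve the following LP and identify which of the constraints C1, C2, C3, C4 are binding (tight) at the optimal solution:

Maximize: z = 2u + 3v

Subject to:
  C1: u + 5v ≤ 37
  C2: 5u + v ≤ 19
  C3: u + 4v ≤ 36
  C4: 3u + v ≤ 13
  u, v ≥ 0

At u = 2, v = 7, compute slack b - a·x for each constraint:
  C1: 37 − 37 = 0  (binding)
  C2: 19 − 17 = 2  (slack)
  C3: 36 − 30 = 6  (slack)
  C4: 13 − 13 = 0  (binding)

Optimal: u = 2, v = 7
Binding: C1, C4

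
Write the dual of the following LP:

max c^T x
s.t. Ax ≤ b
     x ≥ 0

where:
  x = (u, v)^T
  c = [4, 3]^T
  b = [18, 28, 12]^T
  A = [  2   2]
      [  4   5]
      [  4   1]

Primal max cᵀx s.t. Ax ≤ b, x ≥ 0  →  Dual min bᵀy s.t. Aᵀy ≥ c, y ≥ 0.

Minimize: z = 18y1 + 28y2 + 12y3

Subject to:
  2y1 + 4y2 + 4y3 ≥ 4
  2y1 + 5y2 + y3 ≥ 3
  y1, y2, y3 ≥ 0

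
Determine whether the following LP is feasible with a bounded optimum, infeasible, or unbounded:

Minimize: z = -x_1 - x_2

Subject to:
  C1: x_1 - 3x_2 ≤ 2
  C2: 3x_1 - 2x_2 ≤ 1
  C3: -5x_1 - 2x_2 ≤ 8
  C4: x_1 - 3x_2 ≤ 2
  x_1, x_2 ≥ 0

Unbounded (objective can decrease without bound)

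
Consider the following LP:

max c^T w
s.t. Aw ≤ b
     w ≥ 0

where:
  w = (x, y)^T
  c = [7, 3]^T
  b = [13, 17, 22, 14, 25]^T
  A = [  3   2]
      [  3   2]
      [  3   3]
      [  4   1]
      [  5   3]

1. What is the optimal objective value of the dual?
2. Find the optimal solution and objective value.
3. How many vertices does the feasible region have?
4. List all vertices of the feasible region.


1. 27
2. x = 3, y = 2, z = 27
3. 4
4. (0, 0), (3.5, 0), (3, 2), (0, 6.5)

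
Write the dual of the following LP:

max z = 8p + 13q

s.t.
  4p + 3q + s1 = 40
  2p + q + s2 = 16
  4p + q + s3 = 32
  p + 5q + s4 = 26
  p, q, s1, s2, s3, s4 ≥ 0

Primal max cᵀx s.t. Ax ≤ b, x ≥ 0  →  Dual min bᵀy s.t. Aᵀy ≥ c, y ≥ 0.

Minimize: z = 40y1 + 16y2 + 32y3 + 26y4

Subject to:
  4y1 + 2y2 + 4y3 + y4 ≥ 8
  3y1 + y2 + y3 + 5y4 ≥ 13
  y1, y2, y3, y4 ≥ 0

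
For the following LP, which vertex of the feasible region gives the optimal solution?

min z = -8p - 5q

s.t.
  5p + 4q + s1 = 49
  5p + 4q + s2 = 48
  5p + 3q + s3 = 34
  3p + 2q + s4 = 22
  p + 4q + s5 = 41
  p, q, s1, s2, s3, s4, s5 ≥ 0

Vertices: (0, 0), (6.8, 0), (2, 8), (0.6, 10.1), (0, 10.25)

Evaluate the objective at each vertex of the feasible region:
  z(0, 0) = 0
  z(6.8, 0) = -54.4
  z(2, 8) = -56  ←
  z(0.6, 10.1) = -55.3
  z(0, 10.25) = -51.25
The minimum is at p = 2, q = 8.

(2, 8)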